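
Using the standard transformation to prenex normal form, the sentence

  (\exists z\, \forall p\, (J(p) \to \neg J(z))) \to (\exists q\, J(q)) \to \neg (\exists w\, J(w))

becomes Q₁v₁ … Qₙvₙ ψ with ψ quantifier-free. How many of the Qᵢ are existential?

1

First replace A → B with ¬A ∨ B.
  \neg (\exists z\, \forall p\, (\neg J(p) \lor \neg J(z))) \lor \neg (\exists q\, J(q)) \lor \neg (\exists w\, J(w))
Drive negations inward (¬∀x A ≡ ∃x ¬A, ¬∃x A ≡ ∀x ¬A, De Morgan for ∧/∨):
  (\forall z\, \exists p\, (J(p) \land J(z))) \lor (\forall q\, \neg J(q)) \lor (\forall w\, \neg J(w))
All bound variables are already distinct, so no renaming is needed.
Finally move all quantifiers to the prefix:
  \forall z\, \exists p\, \forall q\, \forall w\, (J(p) \land J(z) \lor \neg J(q) \lor \neg J(w))
The prefix is \forall z \exists p \forall q \forall w: 3 universal, 1 existential.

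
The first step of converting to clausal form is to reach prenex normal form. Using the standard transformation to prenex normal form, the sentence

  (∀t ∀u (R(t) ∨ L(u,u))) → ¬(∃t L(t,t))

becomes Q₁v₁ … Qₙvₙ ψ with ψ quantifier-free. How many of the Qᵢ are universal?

Eliminate → and ↔ using ¬ and ∨.
  ¬(∀t ∀u (R(t) ∨ L(u,u))) ∨ ¬(∃t L(t,t))
Move each ¬ inward, flipping quantifiers it crosses:
  (∃t ∃u (¬R(t) ∧ ¬L(u,u))) ∨ (∀t ¬L(t,t))
Give each quantifier a distinct variable: t↦y.
  (∃t ∃u (¬R(t) ∧ ¬L(u,u))) ∨ (∀y ¬L(y,y))
Finally move all quantifiers to the prefix:
  ∃t ∃u ∀y (¬R(t) ∧ ¬L(u,u) ∨ ¬L(y,y))
The prefix is ∃t ∃u ∀y: 1 universal, 2 existential.

1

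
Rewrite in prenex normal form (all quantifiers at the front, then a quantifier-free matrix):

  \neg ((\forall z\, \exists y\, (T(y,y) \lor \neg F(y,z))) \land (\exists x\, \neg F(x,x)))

Drive negations inward (¬∀x A ≡ ∃x ¬A, ¬∃x A ≡ ∀x ¬A, De Morgan for ∧/∨):
  (\exists z\, \forall y\, (\neg T(y,y) \land F(y,z))) \lor (\forall x\, F(x,x))
All bound variables are already distinct, so no renaming is needed.
Finally move all quantifiers to the prefix:
  \exists z\, \forall y\, \forall x\, (\neg T(y,y) \land F(y,z) \lor F(x,x))

\exists z\, \forall y\, \forall x\, (\neg T(y,y) \land F(y,z) \lor F(x,x))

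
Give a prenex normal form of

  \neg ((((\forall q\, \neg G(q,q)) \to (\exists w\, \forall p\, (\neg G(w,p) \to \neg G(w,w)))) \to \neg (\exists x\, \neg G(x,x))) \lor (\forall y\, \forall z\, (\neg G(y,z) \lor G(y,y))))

\exists q\, \exists w\, \forall p\, \exists x\, \exists y\, \exists z\, ((G(q,q) \lor G(w,p) \lor \neg G(w,w)) \land \neg G(x,x) \land G(y,z) \land \neg G(y,y))

Rewrite implications/biconditionals: A → B as ¬A ∨ B.
  \neg (\neg (\neg (\forall q\, \neg G(q,q)) \lor (\exists w\, \forall p\, (\neg \neg G(w,p) \lor \neg G(w,w)))) \lor \neg (\exists x\, \neg G(x,x)) \lor (\forall y\, \forall z\, (\neg G(y,z) \lor G(y,y))))
Push ¬ through the quantifiers and connectives to reach negation normal form:
  ((\exists q\, G(q,q)) \lor (\exists w\, \forall p\, (G(w,p) \lor \neg G(w,w)))) \land (\exists x\, \neg G(x,x)) \land (\exists y\, \exists z\, (G(y,z) \land \neg G(y,y)))
Pull the quantifiers to the front (each side's bound variable is not free in the other side):
  \exists q\, \exists w\, \forall p\, \exists x\, \exists y\, \exists z\, ((G(q,q) \lor G(w,p) \lor \neg G(w,w)) \land \neg G(x,x) \land G(y,z) \land \neg G(y,y))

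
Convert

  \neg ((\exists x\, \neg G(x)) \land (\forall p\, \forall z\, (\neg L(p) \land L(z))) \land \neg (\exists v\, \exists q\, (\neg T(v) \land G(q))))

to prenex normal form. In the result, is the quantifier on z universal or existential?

Move each ¬ inward, flipping quantifiers it crosses:
  (\forall x\, G(x)) \lor (\exists p\, \exists z\, (L(p) \lor \neg L(z))) \lor (\exists v\, \exists q\, (\neg T(v) \land G(q)))
All bound variables are already distinct, so no renaming is needed.
Pull the quantifiers to the front (each side's bound variable is not free in the other side):
  \forall x\, \exists p\, \exists z\, \exists v\, \exists q\, (G(x) \lor L(p) \lor \neg L(z) \lor \neg T(v) \land G(q))
The quantifier \forall z sits under an odd number of negations, so it flips to \exists z.

existential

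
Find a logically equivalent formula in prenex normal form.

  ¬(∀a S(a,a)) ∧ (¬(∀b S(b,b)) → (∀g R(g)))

Eliminate → and ↔ using ¬ and ∨.
  ¬(∀a S(a,a)) ∧ (¬¬(∀b S(b,b)) ∨ (∀g R(g)))
Move each ¬ inward, flipping quantifiers it crosses:
  (∃a ¬S(a,a)) ∧ ((∀b S(b,b)) ∨ (∀g R(g)))
Finally move all quantifiers to the prefix:
  ∃a ∀b ∀g (¬S(a,a) ∧ (S(b,b) ∨ R(g)))

∃a ∀b ∀g (¬S(a,a) ∧ (S(b,b) ∨ R(g)))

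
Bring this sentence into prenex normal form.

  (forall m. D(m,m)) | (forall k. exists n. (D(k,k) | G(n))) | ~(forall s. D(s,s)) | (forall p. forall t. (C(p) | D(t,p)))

forall m. forall k. exists n. exists s. forall p. forall t. (D(m,m) | D(k,k) | G(n) | ~D(s,s) | C(p) | D(t,p))

Drive negations inward (¬∀x A ≡ ∃x ¬A, ¬∃x A ≡ ∀x ¬A, De Morgan for ∧/∨):
  (forall m. D(m,m)) | (forall k. exists n. (D(k,k) | G(n))) | (exists s. ~D(s,s)) | (forall p. forall t. (C(p) | D(t,p)))
All bound variables are already distinct, so no renaming is needed.
Finally move all quantifiers to the prefix:
  forall m. forall k. exists n. exists s. forall p. forall t. (D(m,m) | D(k,k) | G(n) | ~D(s,s) | C(p) | D(t,p))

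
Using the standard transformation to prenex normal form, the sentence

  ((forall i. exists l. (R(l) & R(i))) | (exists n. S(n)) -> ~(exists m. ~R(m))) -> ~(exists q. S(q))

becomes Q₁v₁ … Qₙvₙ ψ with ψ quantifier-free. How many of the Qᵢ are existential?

First replace A → B with ¬A ∨ B.
  ~(~((forall i. exists l. (R(l) & R(i))) | (exists n. S(n))) | ~(exists m. ~R(m))) | ~(exists q. S(q))
Move each ¬ inward, flipping quantifiers it crosses:
  ((forall i. exists l. (R(l) & R(i))) | (exists n. S(n))) & (exists m. ~R(m)) | (forall q. ~S(q))
Extract every quantifier outward, since the variables are now distinct and don't occur free across branches:
  forall i. exists l. exists n. exists m. forall q. ((R(l) & R(i) | S(n)) & ~R(m) | ~S(q))
The prefix is forall i exists l exists n exists m forall q: 2 universal, 3 existential.

3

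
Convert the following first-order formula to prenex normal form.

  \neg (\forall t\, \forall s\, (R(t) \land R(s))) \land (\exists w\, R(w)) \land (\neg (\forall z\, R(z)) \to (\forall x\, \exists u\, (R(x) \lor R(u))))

Rewrite implications/biconditionals: A → B as ¬A ∨ B.
  \neg (\forall t\, \forall s\, (R(t) \land R(s))) \land (\exists w\, R(w)) \land (\neg \neg (\forall z\, R(z)) \lor (\forall x\, \exists u\, (R(x) \lor R(u))))
Move each ¬ inward, flipping quantifiers it crosses:
  (\exists t\, \exists s\, (\neg R(t) \lor \neg R(s))) \land (\exists w\, R(w)) \land ((\forall z\, R(z)) \lor (\forall x\, \exists u\, (R(x) \lor R(u))))
Extract every quantifier outward, since the variables are now distinct and don't occur free across branches:
  \exists t\, \exists s\, \exists w\, \forall z\, \forall x\, \exists u\, ((\neg R(t) \lor \neg R(s)) \land R(w) \land (R(z) \lor R(x) \lor R(u)))

\exists t\, \exists s\, \exists w\, \forall z\, \forall x\, \exists u\, ((\neg R(t) \lor \neg R(s)) \land R(w) \land (R(z) \lor R(x) \lor R(u)))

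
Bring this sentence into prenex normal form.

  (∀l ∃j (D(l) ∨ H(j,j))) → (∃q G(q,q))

∃l ∀j ∃q (¬D(l) ∧ ¬H(j,j) ∨ G(q,q))

Eliminate → and ↔ using ¬ and ∨.
  ¬(∀l ∃j (D(l) ∨ H(j,j))) ∨ (∃q G(q,q))
Move each ¬ inward, flipping quantifiers it crosses:
  (∃l ∀j (¬D(l) ∧ ¬H(j,j))) ∨ (∃q G(q,q))
All bound variables are already distinct, so no renaming is needed.
Pull the quantifiers to the front (each side's bound variable is not free in the other side):
  ∃l ∀j ∃q (¬D(l) ∧ ¬H(j,j) ∨ G(q,q))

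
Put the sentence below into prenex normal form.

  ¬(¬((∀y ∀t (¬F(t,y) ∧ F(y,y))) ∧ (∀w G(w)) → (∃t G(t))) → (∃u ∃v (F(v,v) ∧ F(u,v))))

First replace A → B with ¬A ∨ B.
  ¬(¬¬(¬((∀y ∀t (¬F(t,y) ∧ F(y,y))) ∧ (∀w G(w))) ∨ (∃t G(t))) ∨ (∃u ∃v (F(v,v) ∧ F(u,v))))
Move each ¬ inward, flipping quantifiers it crosses:
  (∀y ∀t (¬F(t,y) ∧ F(y,y))) ∧ (∀w G(w)) ∧ (∀t ¬G(t)) ∧ (∀u ∀v (¬F(v,v) ∨ ¬F(u,v)))
Rename bound variables to avoid capture: t↦v1.
  (∀y ∀t (¬F(t,y) ∧ F(y,y))) ∧ (∀w G(w)) ∧ (∀v1 ¬G(v1)) ∧ (∀u ∀v (¬F(v,v) ∨ ¬F(u,v)))
Extract every quantifier outward, since the variables are now distinct and don't occur free across branches:
  ∀y ∀t ∀w ∀v1 ∀u ∀v (¬F(t,y) ∧ F(y,y) ∧ G(w) ∧ ¬G(v1) ∧ (¬F(v,v) ∨ ¬F(u,v)))

∀y ∀t ∀w ∀v1 ∀u ∀v (¬F(t,y) ∧ F(y,y) ∧ G(w) ∧ ¬G(v1) ∧ (¬F(v,v) ∨ ¬F(u,v)))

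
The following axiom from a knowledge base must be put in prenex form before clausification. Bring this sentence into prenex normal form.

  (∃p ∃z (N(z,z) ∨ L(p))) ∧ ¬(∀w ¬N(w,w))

∃p ∃z ∃w ((N(z,z) ∨ L(p)) ∧ N(w,w))

Drive negations inward (¬∀x A ≡ ∃x ¬A, ¬∃x A ≡ ∀x ¬A, De Morgan for ∧/∨):
  (∃p ∃z (N(z,z) ∨ L(p))) ∧ (∃w N(w,w))
Extract every quantifier outward, since the variables are now distinct and don't occur free across branches:
  ∃p ∃z ∃w ((N(z,z) ∨ L(p)) ∧ N(w,w))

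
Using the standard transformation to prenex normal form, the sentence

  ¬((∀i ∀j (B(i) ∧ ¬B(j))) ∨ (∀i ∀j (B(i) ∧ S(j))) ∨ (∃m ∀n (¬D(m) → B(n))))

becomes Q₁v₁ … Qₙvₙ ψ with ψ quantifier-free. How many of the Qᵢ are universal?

1

Eliminate → and ↔ using ¬ and ∨.
  ¬((∀i ∀j (B(i) ∧ ¬B(j))) ∨ (∀i ∀j (B(i) ∧ S(j))) ∨ (∃m ∀n (¬¬D(m) ∨ B(n))))
Push ¬ through the quantifiers and connectives to reach negation normal form:
  (∃i ∃j (¬B(i) ∨ B(j))) ∧ (∃i ∃j (¬B(i) ∨ ¬S(j))) ∧ (∀m ∃n (¬D(m) ∧ ¬B(n)))
Give each quantifier a distinct variable: i↦b, j↦w1.
  (∃i ∃j (¬B(i) ∨ B(j))) ∧ (∃b ∃w1 (¬B(b) ∨ ¬S(w1))) ∧ (∀m ∃n (¬D(m) ∧ ¬B(n)))
Finally move all quantifiers to the prefix:
  ∃i ∃j ∃b ∃w1 ∀m ∃n ((¬B(i) ∨ B(j)) ∧ (¬B(b) ∨ ¬S(w1)) ∧ ¬D(m) ∧ ¬B(n))
The prefix is ∃i ∃j ∃b ∃w1 ∀m ∃n: 1 universal, 5 existential.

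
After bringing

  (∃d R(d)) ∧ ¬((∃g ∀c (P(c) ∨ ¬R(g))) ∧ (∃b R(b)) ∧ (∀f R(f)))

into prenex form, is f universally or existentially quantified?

Move each ¬ inward, flipping quantifiers it crosses:
  (∃d R(d)) ∧ ((∀g ∃c (¬P(c) ∧ R(g))) ∨ (∀b ¬R(b)) ∨ (∃f ¬R(f)))
All bound variables are already distinct, so no renaming is needed.
Finally move all quantifiers to the prefix:
  ∃d ∀g ∃c ∀b ∃f (R(d) ∧ (¬P(c) ∧ R(g) ∨ ¬R(b) ∨ ¬R(f)))
The quantifier ∀f sits under an odd number of negations, so it flips to ∃f.

existential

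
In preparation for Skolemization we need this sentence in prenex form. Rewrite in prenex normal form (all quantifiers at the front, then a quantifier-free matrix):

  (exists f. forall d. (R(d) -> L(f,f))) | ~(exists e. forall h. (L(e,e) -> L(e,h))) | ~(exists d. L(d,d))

exists f. forall d. forall e. exists h. forall t. (~R(d) | L(f,f) | L(e,e) & ~L(e,h) | ~L(t,t))

Eliminate → and ↔ using ¬ and ∨.
  (exists f. forall d. (~R(d) | L(f,f))) | ~(exists e. forall h. (~L(e,e) | L(e,h))) | ~(exists d. L(d,d))
Move each ¬ inward, flipping quantifiers it crosses:
  (exists f. forall d. (~R(d) | L(f,f))) | (forall e. exists h. (L(e,e) & ~L(e,h))) | (forall d. ~L(d,d))
Standardize variables apart so no two quantifiers bind the same name: d↦t.
  (exists f. forall d. (~R(d) | L(f,f))) | (forall e. exists h. (L(e,e) & ~L(e,h))) | (forall t. ~L(t,t))
Finally move all quantifiers to the prefix:
  exists f. forall d. forall e. exists h. forall t. (~R(d) | L(f,f) | L(e,e) & ~L(e,h) | ~L(t,t))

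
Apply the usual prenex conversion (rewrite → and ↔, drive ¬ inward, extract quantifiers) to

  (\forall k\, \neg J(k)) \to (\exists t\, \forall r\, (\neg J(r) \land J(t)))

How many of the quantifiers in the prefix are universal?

Rewrite implications/biconditionals: A → B as ¬A ∨ B.
  \neg (\forall k\, \neg J(k)) \lor (\exists t\, \forall r\, (\neg J(r) \land J(t)))
Move each ¬ inward, flipping quantifiers it crosses:
  (\exists k\, J(k)) \lor (\exists t\, \forall r\, (\neg J(r) \land J(t)))
All bound variables are already distinct, so no renaming is needed.
Extract every quantifier outward, since the variables are now distinct and don't occur free across branches:
  \exists k\, \exists t\, \forall r\, (J(k) \lor \neg J(r) \land J(t))
The prefix is \exists k \exists t \forall r: 1 universal, 2 existential.

1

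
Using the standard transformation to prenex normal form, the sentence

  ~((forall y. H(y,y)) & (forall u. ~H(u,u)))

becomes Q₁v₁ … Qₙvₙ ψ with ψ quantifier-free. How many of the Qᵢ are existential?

Push ¬ through the quantifiers and connectives to reach negation normal form:
  (exists y. ~H(y,y)) | (exists u. H(u,u))
Extract every quantifier outward, since the variables are now distinct and don't occur free across branches:
  exists y. exists u. (~H(y,y) | H(u,u))
The prefix is exists y exists u: 0 universal, 2 existential.

2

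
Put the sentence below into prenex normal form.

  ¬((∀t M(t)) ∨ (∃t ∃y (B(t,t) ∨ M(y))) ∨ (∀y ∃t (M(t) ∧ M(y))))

∃t ∀v1 ∀y ∃c ∀p (¬M(t) ∧ ¬B(v1,v1) ∧ ¬M(y) ∧ (¬M(p) ∨ ¬M(c)))

Drive negations inward (¬∀x A ≡ ∃x ¬A, ¬∃x A ≡ ∀x ¬A, De Morgan for ∧/∨):
  (∃t ¬M(t)) ∧ (∀t ∀y (¬B(t,t) ∧ ¬M(y))) ∧ (∃y ∀t (¬M(t) ∨ ¬M(y)))
Standardize variables apart so no two quantifiers bind the same name: t↦v1, y↦c, t↦p.
  (∃t ¬M(t)) ∧ (∀v1 ∀y (¬B(v1,v1) ∧ ¬M(y))) ∧ (∃c ∀p (¬M(p) ∨ ¬M(c)))
Finally move all quantifiers to the prefix:
  ∃t ∀v1 ∀y ∃c ∀p (¬M(t) ∧ ¬B(v1,v1) ∧ ¬M(y) ∧ (¬M(p) ∨ ¬M(c)))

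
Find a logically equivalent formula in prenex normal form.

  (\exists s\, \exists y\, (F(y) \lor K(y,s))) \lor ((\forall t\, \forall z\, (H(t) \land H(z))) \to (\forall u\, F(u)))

Rewrite implications/biconditionals: A → B as ¬A ∨ B.
  (\exists s\, \exists y\, (F(y) \lor K(y,s))) \lor \neg (\forall t\, \forall z\, (H(t) \land H(z))) \lor (\forall u\, F(u))
Push ¬ through the quantifiers and connectives to reach negation normal form:
  (\exists s\, \exists y\, (F(y) \lor K(y,s))) \lor (\exists t\, \exists z\, (\neg H(t) \lor \neg H(z))) \lor (\forall u\, F(u))
All bound variables are already distinct, so no renaming is needed.
Extract every quantifier outward, since the variables are now distinct and don't occur free across branches:
  \exists s\, \exists y\, \exists t\, \exists z\, \forall u\, (F(y) \lor K(y,s) \lor \neg H(t) \lor \neg H(z) \lor F(u))

\exists s\, \exists y\, \exists t\, \exists z\, \forall u\, (F(y) \lor K(y,s) \lor \neg H(t) \lor \neg H(z) \lor F(u))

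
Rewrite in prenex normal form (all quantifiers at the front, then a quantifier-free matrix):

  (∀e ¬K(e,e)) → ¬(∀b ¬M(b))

Rewrite implications/biconditionals: A → B as ¬A ∨ B.
  ¬(∀e ¬K(e,e)) ∨ ¬(∀b ¬M(b))
Push ¬ through the quantifiers and connectives to reach negation normal form:
  (∃e K(e,e)) ∨ (∃b M(b))
Pull the quantifiers to the front (each side's bound variable is not free in the other side):
  ∃e ∃b (K(e,e) ∨ M(b))

∃e ∃b (K(e,e) ∨ M(b))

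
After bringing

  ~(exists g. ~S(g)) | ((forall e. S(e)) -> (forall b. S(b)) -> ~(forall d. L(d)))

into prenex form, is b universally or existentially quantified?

First replace A → B with ¬A ∨ B.
  ~(exists g. ~S(g)) | ~(forall e. S(e)) | ~(forall b. S(b)) | ~(forall d. L(d))
Drive negations inward (¬∀x A ≡ ∃x ¬A, ¬∃x A ≡ ∀x ¬A, De Morgan for ∧/∨):
  (forall g. S(g)) | (exists e. ~S(e)) | (exists b. ~S(b)) | (exists d. ~L(d))
Extract every quantifier outward, since the variables are now distinct and don't occur free across branches:
  forall g. exists e. exists b. exists d. (S(g) | ~S(e) | ~S(b) | ~L(d))
The quantifier forall b sits under an odd number of negations (counting the antecedent side of each →), so it flips to exists b.

existential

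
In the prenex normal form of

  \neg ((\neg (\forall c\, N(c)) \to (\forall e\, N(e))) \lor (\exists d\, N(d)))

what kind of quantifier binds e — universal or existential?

Rewrite implications/biconditionals: A → B as ¬A ∨ B.
  \neg (\neg \neg (\forall c\, N(c)) \lor (\forall e\, N(e)) \lor (\exists d\, N(d)))
Move each ¬ inward, flipping quantifiers it crosses:
  (\exists c\, \neg N(c)) \land (\exists e\, \neg N(e)) \land (\forall d\, \neg N(d))
Extract every quantifier outward, since the variables are now distinct and don't occur free across branches:
  \exists c\, \exists e\, \forall d\, (\neg N(c) \land \neg N(e) \land \neg N(d))
The quantifier \forall e sits under an odd number of negations (counting the antecedent side of each →), so it flips to \exists e.

existential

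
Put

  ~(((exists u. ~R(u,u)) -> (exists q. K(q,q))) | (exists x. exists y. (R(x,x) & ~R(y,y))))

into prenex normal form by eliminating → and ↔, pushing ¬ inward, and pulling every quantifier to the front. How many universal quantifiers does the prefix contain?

Eliminate → and ↔ using ¬ and ∨.
  ~(~(exists u. ~R(u,u)) | (exists q. K(q,q)) | (exists x. exists y. (R(x,x) & ~R(y,y))))
Move each ¬ inward, flipping quantifiers it crosses:
  (exists u. ~R(u,u)) & (forall q. ~K(q,q)) & (forall x. forall y. (~R(x,x) | R(y,y)))
All bound variables are already distinct, so no renaming is needed.
Extract every quantifier outward, since the variables are now distinct and don't occur free across branches:
  exists u. forall q. forall x. forall y. (~R(u,u) & ~K(q,q) & (~R(x,x) | R(y,y)))
The prefix is exists u forall q forall x forall y: 3 universal, 1 existential.

3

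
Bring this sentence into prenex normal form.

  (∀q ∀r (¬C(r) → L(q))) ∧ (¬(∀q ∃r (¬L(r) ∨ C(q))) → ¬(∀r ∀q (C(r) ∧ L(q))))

∀q ∀r ∀v1 ∃y ∃a ∃u ((C(r) ∨ L(q)) ∧ (¬L(y) ∨ C(v1) ∨ ¬C(a) ∨ ¬L(u)))

Eliminate → and ↔ using ¬ and ∨.
  (∀q ∀r (¬¬C(r) ∨ L(q))) ∧ (¬¬(∀q ∃r (¬L(r) ∨ C(q))) ∨ ¬(∀r ∀q (C(r) ∧ L(q))))
Move each ¬ inward, flipping quantifiers it crosses:
  (∀q ∀r (C(r) ∨ L(q))) ∧ ((∀q ∃r (¬L(r) ∨ C(q))) ∨ (∃r ∃q (¬C(r) ∨ ¬L(q))))
Standardize variables apart so no two quantifiers bind the same name: q↦v1, r↦y, r↦a, q↦u.
  (∀q ∀r (C(r) ∨ L(q))) ∧ ((∀v1 ∃y (¬L(y) ∨ C(v1))) ∨ (∃a ∃u (¬C(a) ∨ ¬L(u))))
Extract every quantifier outward, since the variables are now distinct and don't occur free across branches:
  ∀q ∀r ∀v1 ∃y ∃a ∃u ((C(r) ∨ L(q)) ∧ (¬L(y) ∨ C(v1) ∨ ¬C(a) ∨ ¬L(u)))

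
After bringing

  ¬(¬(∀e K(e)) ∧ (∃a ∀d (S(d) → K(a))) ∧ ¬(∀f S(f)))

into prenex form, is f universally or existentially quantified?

First replace A → B with ¬A ∨ B.
  ¬(¬(∀e K(e)) ∧ (∃a ∀d (¬S(d) ∨ K(a))) ∧ ¬(∀f S(f)))
Move each ¬ inward, flipping quantifiers it crosses:
  (∀e K(e)) ∨ (∀a ∃d (S(d) ∧ ¬K(a))) ∨ (∀f S(f))
All bound variables are already distinct, so no renaming is needed.
Pull the quantifiers to the front (each side's bound variable is not free in the other side):
  ∀e ∀a ∃d ∀f (K(e) ∨ S(d) ∧ ¬K(a) ∨ S(f))
The quantifier ∀f sits under an even number of negations (counting the antecedent side of each →), so it remains universal.

universal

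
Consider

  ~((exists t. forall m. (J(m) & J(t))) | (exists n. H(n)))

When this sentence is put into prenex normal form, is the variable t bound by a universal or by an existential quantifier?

universal

Move each ¬ inward, flipping quantifiers it crosses:
  (forall t. exists m. (~J(m) | ~J(t))) & (forall n. ~H(n))
All bound variables are already distinct, so no renaming is needed.
Extract every quantifier outward, since the variables are now distinct and don't occur free across branches:
  forall t. exists m. forall n. ((~J(m) | ~J(t)) & ~H(n))
The quantifier exists t sits under an odd number of negations, so it flips to forall t.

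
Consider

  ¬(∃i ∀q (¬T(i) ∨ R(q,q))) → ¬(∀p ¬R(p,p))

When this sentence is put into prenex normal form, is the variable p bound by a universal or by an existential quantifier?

existential

First replace A → B with ¬A ∨ B.
  ¬¬(∃i ∀q (¬T(i) ∨ R(q,q))) ∨ ¬(∀p ¬R(p,p))
Push ¬ through the quantifiers and connectives to reach negation normal form:
  (∃i ∀q (¬T(i) ∨ R(q,q))) ∨ (∃p R(p,p))
All bound variables are already distinct, so no renaming is needed.
Finally move all quantifiers to the prefix:
  ∃i ∀q ∃p (¬T(i) ∨ R(q,q) ∨ R(p,p))
The quantifier ∀p sits under an odd number of negations (counting the antecedent side of each →), so it flips to ∃p.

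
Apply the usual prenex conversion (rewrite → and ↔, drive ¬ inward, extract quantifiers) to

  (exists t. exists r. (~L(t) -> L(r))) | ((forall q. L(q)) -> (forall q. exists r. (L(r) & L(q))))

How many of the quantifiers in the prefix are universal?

First replace A → B with ¬A ∨ B.
  (exists t. exists r. (~~L(t) | L(r))) | ~(forall q. L(q)) | (forall q. exists r. (L(r) & L(q)))
Drive negations inward (¬∀x A ≡ ∃x ¬A, ¬∃x A ≡ ∀x ¬A, De Morgan for ∧/∨):
  (exists t. exists r. (L(t) | L(r))) | (exists q. ~L(q)) | (forall q. exists r. (L(r) & L(q)))
Give each quantifier a distinct variable: q↦x, r↦b.
  (exists t. exists r. (L(t) | L(r))) | (exists q. ~L(q)) | (forall x. exists b. (L(b) & L(x)))
Pull the quantifiers to the front (each side's bound variable is not free in the other side):
  exists t. exists r. exists q. forall x. exists b. (L(t) | L(r) | ~L(q) | L(b) & L(x))
The prefix is exists t exists r exists q forall x exists b: 1 universal, 4 existential.

1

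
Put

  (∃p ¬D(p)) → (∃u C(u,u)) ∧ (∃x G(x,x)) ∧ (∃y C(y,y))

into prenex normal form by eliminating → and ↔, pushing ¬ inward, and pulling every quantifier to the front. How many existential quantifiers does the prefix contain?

Eliminate → and ↔ using ¬ and ∨.
  ¬(∃p ¬D(p)) ∨ (∃u C(u,u)) ∧ (∃x G(x,x)) ∧ (∃y C(y,y))
Move each ¬ inward, flipping quantifiers it crosses:
  (∀p D(p)) ∨ (∃u C(u,u)) ∧ (∃x G(x,x)) ∧ (∃y C(y,y))
Finally move all quantifiers to the prefix:
  ∀p ∃u ∃x ∃y (D(p) ∨ C(u,u) ∧ G(x,x) ∧ C(y,y))
The prefix is ∀p ∃u ∃x ∃y: 1 universal, 3 existential.

3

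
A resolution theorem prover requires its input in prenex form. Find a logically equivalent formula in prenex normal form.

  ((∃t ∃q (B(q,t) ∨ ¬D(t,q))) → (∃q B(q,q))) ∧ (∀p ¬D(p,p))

∀t ∀q ∃y ∀p ((¬B(q,t) ∧ D(t,q) ∨ B(y,y)) ∧ ¬D(p,p))

Eliminate → and ↔ using ¬ and ∨.
  (¬(∃t ∃q (B(q,t) ∨ ¬D(t,q))) ∨ (∃q B(q,q))) ∧ (∀p ¬D(p,p))
Move each ¬ inward, flipping quantifiers it crosses:
  ((∀t ∀q (¬B(q,t) ∧ D(t,q))) ∨ (∃q B(q,q))) ∧ (∀p ¬D(p,p))
Give each quantifier a distinct variable: q↦y.
  ((∀t ∀q (¬B(q,t) ∧ D(t,q))) ∨ (∃y B(y,y))) ∧ (∀p ¬D(p,p))
Pull the quantifiers to the front (each side's bound variable is not free in the other side):
  ∀t ∀q ∃y ∀p ((¬B(q,t) ∧ D(t,q) ∨ B(y,y)) ∧ ¬D(p,p))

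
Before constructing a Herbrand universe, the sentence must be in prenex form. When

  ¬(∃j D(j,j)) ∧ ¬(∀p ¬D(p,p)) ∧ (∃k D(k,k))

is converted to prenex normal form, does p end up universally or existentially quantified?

Move each ¬ inward, flipping quantifiers it crosses:
  (∀j ¬D(j,j)) ∧ (∃p D(p,p)) ∧ (∃k D(k,k))
Extract every quantifier outward, since the variables are now distinct and don't occur free across branches:
  ∀j ∃p ∃k (¬D(j,j) ∧ D(p,p) ∧ D(k,k))
The quantifier ∀p sits under an odd number of negations, so it flips to ∃p.

existential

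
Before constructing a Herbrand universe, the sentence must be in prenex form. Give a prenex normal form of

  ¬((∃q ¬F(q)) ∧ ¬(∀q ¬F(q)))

Push ¬ through the quantifiers and connectives to reach negation normal form:
  (∀q F(q)) ∨ (∀q ¬F(q))
Standardize variables apart so no two quantifiers bind the same name: q↦y.
  (∀q F(q)) ∨ (∀y ¬F(y))
Extract every quantifier outward, since the variables are now distinct and don't occur free across branches:
  ∀q ∀y (F(q) ∨ ¬F(y))

∀q ∀y (F(q) ∨ ¬F(y))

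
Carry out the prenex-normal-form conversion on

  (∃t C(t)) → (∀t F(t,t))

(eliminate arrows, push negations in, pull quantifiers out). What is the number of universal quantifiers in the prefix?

First replace A → B with ¬A ∨ B.
  ¬(∃t C(t)) ∨ (∀t F(t,t))
Push ¬ through the quantifiers and connectives to reach negation normal form:
  (∀t ¬C(t)) ∨ (∀t F(t,t))
Give each quantifier a distinct variable: t↦y1.
  (∀t ¬C(t)) ∨ (∀y1 F(y1,y1))
Pull the quantifiers to the front (each side's bound variable is not free in the other side):
  ∀t ∀y1 (¬C(t) ∨ F(y1,y1))
The prefix is ∀t ∀y1: 2 universal, 0 existential.

2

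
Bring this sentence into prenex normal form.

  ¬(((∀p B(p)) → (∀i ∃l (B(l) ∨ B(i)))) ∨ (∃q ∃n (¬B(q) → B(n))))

First replace A → B with ¬A ∨ B.
  ¬(¬(∀p B(p)) ∨ (∀i ∃l (B(l) ∨ B(i))) ∨ (∃q ∃n (¬¬B(q) ∨ B(n))))
Move each ¬ inward, flipping quantifiers it crosses:
  (∀p B(p)) ∧ (∃i ∀l (¬B(l) ∧ ¬B(i))) ∧ (∀q ∀n (¬B(q) ∧ ¬B(n)))
All bound variables are already distinct, so no renaming is needed.
Extract every quantifier outward, since the variables are now distinct and don't occur free across branches:
  ∀p ∃i ∀l ∀q ∀n (B(p) ∧ ¬B(l) ∧ ¬B(i) ∧ ¬B(q) ∧ ¬B(n))

∀p ∃i ∀l ∀q ∀n (B(p) ∧ ¬B(l) ∧ ¬B(i) ∧ ¬B(q) ∧ ¬B(n))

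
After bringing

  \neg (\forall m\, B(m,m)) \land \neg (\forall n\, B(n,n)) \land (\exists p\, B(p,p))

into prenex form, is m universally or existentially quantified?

Move each ¬ inward, flipping quantifiers it crosses:
  (\exists m\, \neg B(m,m)) \land (\exists n\, \neg B(n,n)) \land (\exists p\, B(p,p))
All bound variables are already distinct, so no renaming is needed.
Extract every quantifier outward, since the variables are now distinct and don't occur free across branches:
  \exists m\, \exists n\, \exists p\, (\neg B(m,m) \land \neg B(n,n) \land B(p,p))
The quantifier \forall m sits under an odd number of negations, so it flips to \exists m.

existential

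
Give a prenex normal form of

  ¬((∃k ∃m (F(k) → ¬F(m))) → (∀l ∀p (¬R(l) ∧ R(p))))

First replace A → B with ¬A ∨ B.
  ¬(¬(∃k ∃m (¬F(k) ∨ ¬F(m))) ∨ (∀l ∀p (¬R(l) ∧ R(p))))
Move each ¬ inward, flipping quantifiers it crosses:
  (∃k ∃m (¬F(k) ∨ ¬F(m))) ∧ (∃l ∃p (R(l) ∨ ¬R(p)))
All bound variables are already distinct, so no renaming is needed.
Extract every quantifier outward, since the variables are now distinct and don't occur free across branches:
  ∃k ∃m ∃l ∃p ((¬F(k) ∨ ¬F(m)) ∧ (R(l) ∨ ¬R(p)))

∃k ∃m ∃l ∃p ((¬F(k) ∨ ¬F(m)) ∧ (R(l) ∨ ¬R(p)))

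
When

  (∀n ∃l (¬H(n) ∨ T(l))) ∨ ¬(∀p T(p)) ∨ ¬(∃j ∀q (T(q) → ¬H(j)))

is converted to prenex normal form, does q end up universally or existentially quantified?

existential

First replace A → B with ¬A ∨ B.
  (∀n ∃l (¬H(n) ∨ T(l))) ∨ ¬(∀p T(p)) ∨ ¬(∃j ∀q (¬T(q) ∨ ¬H(j)))
Push ¬ through the quantifiers and connectives to reach negation normal form:
  (∀n ∃l (¬H(n) ∨ T(l))) ∨ (∃p ¬T(p)) ∨ (∀j ∃q (T(q) ∧ H(j)))
All bound variables are already distinct, so no renaming is needed.
Pull the quantifiers to the front (each side's bound variable is not free in the other side):
  ∀n ∃l ∃p ∀j ∃q (¬H(n) ∨ T(l) ∨ ¬T(p) ∨ T(q) ∧ H(j))
The quantifier ∀q sits under an odd number of negations (counting the antecedent side of each →), so it flips to ∃q.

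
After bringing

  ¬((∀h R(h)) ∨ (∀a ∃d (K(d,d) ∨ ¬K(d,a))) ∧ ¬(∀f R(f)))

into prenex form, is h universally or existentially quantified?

existential

Push ¬ through the quantifiers and connectives to reach negation normal form:
  (∃h ¬R(h)) ∧ ((∃a ∀d (¬K(d,d) ∧ K(d,a))) ∨ (∀f R(f)))
All bound variables are already distinct, so no renaming is needed.
Pull the quantifiers to the front (each side's bound variable is not free in the other side):
  ∃h ∃a ∀d ∀f (¬R(h) ∧ (¬K(d,d) ∧ K(d,a) ∨ R(f)))
The quantifier ∀h sits under an odd number of negations, so it flips to ∃h.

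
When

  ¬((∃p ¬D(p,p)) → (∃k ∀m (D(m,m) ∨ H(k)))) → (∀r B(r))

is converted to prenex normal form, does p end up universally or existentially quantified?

First replace A → B with ¬A ∨ B.
  ¬¬(¬(∃p ¬D(p,p)) ∨ (∃k ∀m (D(m,m) ∨ H(k)))) ∨ (∀r B(r))
Push ¬ through the quantifiers and connectives to reach negation normal form:
  (∀p D(p,p)) ∨ (∃k ∀m (D(m,m) ∨ H(k))) ∨ (∀r B(r))
Finally move all quantifiers to the prefix:
  ∀p ∃k ∀m ∀r (D(p,p) ∨ D(m,m) ∨ H(k) ∨ B(r))
The quantifier ∃p sits under an odd number of negations (counting the antecedent side of each →), so it flips to ∀p.

universal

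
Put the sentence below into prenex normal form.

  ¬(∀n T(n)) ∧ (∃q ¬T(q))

∃n ∃q (¬T(n) ∧ ¬T(q))

Push ¬ through the quantifiers and connectives to reach negation normal form:
  (∃n ¬T(n)) ∧ (∃q ¬T(q))
All bound variables are already distinct, so no renaming is needed.
Extract every quantifier outward, since the variables are now distinct and don't occur free across branches:
  ∃n ∃q (¬T(n) ∧ ¬T(q))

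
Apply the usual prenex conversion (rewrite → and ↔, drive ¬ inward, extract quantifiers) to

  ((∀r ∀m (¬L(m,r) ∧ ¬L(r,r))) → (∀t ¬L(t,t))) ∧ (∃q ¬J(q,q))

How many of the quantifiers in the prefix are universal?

Rewrite implications/biconditionals: A → B as ¬A ∨ B.
  (¬(∀r ∀m (¬L(m,r) ∧ ¬L(r,r))) ∨ (∀t ¬L(t,t))) ∧ (∃q ¬J(q,q))
Move each ¬ inward, flipping quantifiers it crosses:
  ((∃r ∃m (L(m,r) ∨ L(r,r))) ∨ (∀t ¬L(t,t))) ∧ (∃q ¬J(q,q))
Finally move all quantifiers to the prefix:
  ∃r ∃m ∀t ∃q ((L(m,r) ∨ L(r,r) ∨ ¬L(t,t)) ∧ ¬J(q,q))
The prefix is ∃r ∃m ∀t ∃q: 1 universal, 3 existential.

1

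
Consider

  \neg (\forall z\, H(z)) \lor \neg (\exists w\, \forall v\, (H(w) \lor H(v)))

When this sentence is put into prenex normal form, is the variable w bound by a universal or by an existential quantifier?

Drive negations inward (¬∀x A ≡ ∃x ¬A, ¬∃x A ≡ ∀x ¬A, De Morgan for ∧/∨):
  (\exists z\, \neg H(z)) \lor (\forall w\, \exists v\, (\neg H(w) \land \neg H(v)))
All bound variables are already distinct, so no renaming is needed.
Extract every quantifier outward, since the variables are now distinct and don't occur free across branches:
  \exists z\, \forall w\, \exists v\, (\neg H(z) \lor \neg H(w) \land \neg H(v))
The quantifier \exists w sits under an odd number of negations, so it flips to \forall w.

universal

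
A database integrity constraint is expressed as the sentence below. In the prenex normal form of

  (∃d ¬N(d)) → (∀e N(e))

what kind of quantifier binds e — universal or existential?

universal

Rewrite implications/biconditionals: A → B as ¬A ∨ B.
  ¬(∃d ¬N(d)) ∨ (∀e N(e))
Push ¬ through the quantifiers and connectives to reach negation normal form:
  (∀d N(d)) ∨ (∀e N(e))
Extract every quantifier outward, since the variables are now distinct and don't occur free across branches:
  ∀d ∀e (N(d) ∨ N(e))
The quantifier ∀e sits under an even number of negations (counting the antecedent side of each →), so it remains universal.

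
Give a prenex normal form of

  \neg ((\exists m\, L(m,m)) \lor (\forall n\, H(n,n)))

Push ¬ through the quantifiers and connectives to reach negation normal form:
  (\forall m\, \neg L(m,m)) \land (\exists n\, \neg H(n,n))
Extract every quantifier outward, since the variables are now distinct and don't occur free across branches:
  \forall m\, \exists n\, (\neg L(m,m) \land \neg H(n,n))

\forall m\, \exists n\, (\neg L(m,m) \land \neg H(n,n))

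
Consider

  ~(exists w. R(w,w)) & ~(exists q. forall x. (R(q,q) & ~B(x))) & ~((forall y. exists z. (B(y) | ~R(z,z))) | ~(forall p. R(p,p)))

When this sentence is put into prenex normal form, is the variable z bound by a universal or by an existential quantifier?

Drive negations inward (¬∀x A ≡ ∃x ¬A, ¬∃x A ≡ ∀x ¬A, De Morgan for ∧/∨):
  (forall w. ~R(w,w)) & (forall q. exists x. (~R(q,q) | B(x))) & (exists y. forall z. (~B(y) & R(z,z))) & (forall p. R(p,p))
All bound variables are already distinct, so no renaming is needed.
Pull the quantifiers to the front (each side's bound variable is not free in the other side):
  forall w. forall q. exists x. exists y. forall z. forall p. (~R(w,w) & (~R(q,q) | B(x)) & ~B(y) & R(z,z) & R(p,p))
The quantifier exists z sits under an odd number of negations, so it flips to forall z.

universal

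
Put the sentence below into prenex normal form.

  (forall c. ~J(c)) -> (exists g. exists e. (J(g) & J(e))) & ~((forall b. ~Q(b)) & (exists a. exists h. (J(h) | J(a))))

Eliminate → and ↔ using ¬ and ∨.
  ~(forall c. ~J(c)) | (exists g. exists e. (J(g) & J(e))) & ~((forall b. ~Q(b)) & (exists a. exists h. (J(h) | J(a))))
Push ¬ through the quantifiers and connectives to reach negation normal form:
  (exists c. J(c)) | (exists g. exists e. (J(g) & J(e))) & ((exists b. Q(b)) | (forall a. forall h. (~J(h) & ~J(a))))
Finally move all quantifiers to the prefix:
  exists c. exists g. exists e. exists b. forall a. forall h. (J(c) | J(g) & J(e) & (Q(b) | ~J(h) & ~J(a)))

exists c. exists g. exists e. exists b. forall a. forall h. (J(c) | J(g) & J(e) & (Q(b) | ~J(h) & ~J(a)))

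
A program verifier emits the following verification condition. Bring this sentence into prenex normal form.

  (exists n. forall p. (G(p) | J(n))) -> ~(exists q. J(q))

forall n. exists p. forall q. (~G(p) & ~J(n) | ~J(q))

Eliminate → and ↔ using ¬ and ∨.
  ~(exists n. forall p. (G(p) | J(n))) | ~(exists q. J(q))
Push ¬ through the quantifiers and connectives to reach negation normal form:
  (forall n. exists p. (~G(p) & ~J(n))) | (forall q. ~J(q))
Finally move all quantifiers to the prefix:
  forall n. exists p. forall q. (~G(p) & ~J(n) | ~J(q))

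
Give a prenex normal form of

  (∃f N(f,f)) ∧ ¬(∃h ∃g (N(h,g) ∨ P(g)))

∃f ∀h ∀g (N(f,f) ∧ ¬N(h,g) ∧ ¬P(g))

Drive negations inward (¬∀x A ≡ ∃x ¬A, ¬∃x A ≡ ∀x ¬A, De Morgan for ∧/∨):
  (∃f N(f,f)) ∧ (∀h ∀g (¬N(h,g) ∧ ¬P(g)))
Extract every quantifier outward, since the variables are now distinct and don't occur free across branches:
  ∃f ∀h ∀g (N(f,f) ∧ ¬N(h,g) ∧ ¬P(g))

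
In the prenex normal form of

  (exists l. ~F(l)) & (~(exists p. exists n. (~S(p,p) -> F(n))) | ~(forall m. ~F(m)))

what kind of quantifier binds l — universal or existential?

existential

Rewrite implications/biconditionals: A → B as ¬A ∨ B.
  (exists l. ~F(l)) & (~(exists p. exists n. (~~S(p,p) | F(n))) | ~(forall m. ~F(m)))
Drive negations inward (¬∀x A ≡ ∃x ¬A, ¬∃x A ≡ ∀x ¬A, De Morgan for ∧/∨):
  (exists l. ~F(l)) & ((forall p. forall n. (~S(p,p) & ~F(n))) | (exists m. F(m)))
Finally move all quantifiers to the prefix:
  exists l. forall p. forall n. exists m. (~F(l) & (~S(p,p) & ~F(n) | F(m)))
The quantifier exists l sits under an even number of negations (counting the antecedent side of each →), so it remains existential.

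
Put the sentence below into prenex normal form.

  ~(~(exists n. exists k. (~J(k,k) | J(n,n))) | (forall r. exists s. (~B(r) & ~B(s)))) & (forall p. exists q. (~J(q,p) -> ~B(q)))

exists n. exists k. exists r. forall s. forall p. exists q. ((~J(k,k) | J(n,n)) & (B(r) | B(s)) & (J(q,p) | ~B(q)))

First replace A → B with ¬A ∨ B.
  ~(~(exists n. exists k. (~J(k,k) | J(n,n))) | (forall r. exists s. (~B(r) & ~B(s)))) & (forall p. exists q. (~~J(q,p) | ~B(q)))
Drive negations inward (¬∀x A ≡ ∃x ¬A, ¬∃x A ≡ ∀x ¬A, De Morgan for ∧/∨):
  (exists n. exists k. (~J(k,k) | J(n,n))) & (exists r. forall s. (B(r) | B(s))) & (forall p. exists q. (J(q,p) | ~B(q)))
All bound variables are already distinct, so no renaming is needed.
Pull the quantifiers to the front (each side's bound variable is not free in the other side):
  exists n. exists k. exists r. forall s. forall p. exists q. ((~J(k,k) | J(n,n)) & (B(r) | B(s)) & (J(q,p) | ~B(q)))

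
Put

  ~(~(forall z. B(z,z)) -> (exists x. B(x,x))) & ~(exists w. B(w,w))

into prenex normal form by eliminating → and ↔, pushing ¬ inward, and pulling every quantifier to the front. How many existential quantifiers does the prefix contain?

Eliminate → and ↔ using ¬ and ∨.
  ~(~~(forall z. B(z,z)) | (exists x. B(x,x))) & ~(exists w. B(w,w))
Push ¬ through the quantifiers and connectives to reach negation normal form:
  (exists z. ~B(z,z)) & (forall x. ~B(x,x)) & (forall w. ~B(w,w))
Extract every quantifier outward, since the variables are now distinct and don't occur free across branches:
  exists z. forall x. forall w. (~B(z,z) & ~B(x,x) & ~B(w,w))
The prefix is exists z forall x forall w: 2 universal, 1 existential.

1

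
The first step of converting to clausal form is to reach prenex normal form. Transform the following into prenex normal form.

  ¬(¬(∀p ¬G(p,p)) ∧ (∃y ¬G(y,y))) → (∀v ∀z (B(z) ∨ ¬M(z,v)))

Rewrite implications/biconditionals: A → B as ¬A ∨ B.
  ¬¬(¬(∀p ¬G(p,p)) ∧ (∃y ¬G(y,y))) ∨ (∀v ∀z (B(z) ∨ ¬M(z,v)))
Drive negations inward (¬∀x A ≡ ∃x ¬A, ¬∃x A ≡ ∀x ¬A, De Morgan for ∧/∨):
  (∃p G(p,p)) ∧ (∃y ¬G(y,y)) ∨ (∀v ∀z (B(z) ∨ ¬M(z,v)))
All bound variables are already distinct, so no renaming is needed.
Pull the quantifiers to the front (each side's bound variable is not free in the other side):
  ∃p ∃y ∀v ∀z (G(p,p) ∧ ¬G(y,y) ∨ B(z) ∨ ¬M(z,v))

∃p ∃y ∀v ∀z (G(p,p) ∧ ¬G(y,y) ∨ B(z) ∨ ¬M(z,v))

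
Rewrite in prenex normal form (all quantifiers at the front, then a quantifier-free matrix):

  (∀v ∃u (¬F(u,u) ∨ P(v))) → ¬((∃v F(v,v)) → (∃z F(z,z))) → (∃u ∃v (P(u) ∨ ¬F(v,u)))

∃v ∀u ∀v1 ∃z ∃a ∃w (F(u,u) ∧ ¬P(v) ∨ ¬F(v1,v1) ∨ F(z,z) ∨ P(a) ∨ ¬F(w,a))

First replace A → B with ¬A ∨ B.
  ¬(∀v ∃u (¬F(u,u) ∨ P(v))) ∨ ¬¬(¬(∃v F(v,v)) ∨ (∃z F(z,z))) ∨ (∃u ∃v (P(u) ∨ ¬F(v,u)))
Push ¬ through the quantifiers and connectives to reach negation normal form:
  (∃v ∀u (F(u,u) ∧ ¬P(v))) ∨ (∀v ¬F(v,v)) ∨ (∃z F(z,z)) ∨ (∃u ∃v (P(u) ∨ ¬F(v,u)))
Rename bound variables to avoid capture: v↦v1, u↦a, v↦w.
  (∃v ∀u (F(u,u) ∧ ¬P(v))) ∨ (∀v1 ¬F(v1,v1)) ∨ (∃z F(z,z)) ∨ (∃a ∃w (P(a) ∨ ¬F(w,a)))
Pull the quantifiers to the front (each side's bound variable is not free in the other side):
  ∃v ∀u ∀v1 ∃z ∃a ∃w (F(u,u) ∧ ¬P(v) ∨ ¬F(v1,v1) ∨ F(z,z) ∨ P(a) ∨ ¬F(w,a))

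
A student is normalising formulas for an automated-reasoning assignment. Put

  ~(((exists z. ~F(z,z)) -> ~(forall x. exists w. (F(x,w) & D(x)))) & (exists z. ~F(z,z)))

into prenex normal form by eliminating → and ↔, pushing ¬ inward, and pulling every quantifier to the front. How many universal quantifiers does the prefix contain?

Rewrite implications/biconditionals: A → B as ¬A ∨ B.
  ~((~(exists z. ~F(z,z)) | ~(forall x. exists w. (F(x,w) & D(x)))) & (exists z. ~F(z,z)))
Move each ¬ inward, flipping quantifiers it crosses:
  (exists z. ~F(z,z)) & (forall x. exists w. (F(x,w) & D(x))) | (forall z. F(z,z))
Standardize variables apart so no two quantifiers bind the same name: z↦r.
  (exists z. ~F(z,z)) & (forall x. exists w. (F(x,w) & D(x))) | (forall r. F(r,r))
Extract every quantifier outward, since the variables are now distinct and don't occur free across branches:
  exists z. forall x. exists w. forall r. (~F(z,z) & F(x,w) & D(x) | F(r,r))
The prefix is exists z forall x exists w forall r: 2 universal, 2 existential.

2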